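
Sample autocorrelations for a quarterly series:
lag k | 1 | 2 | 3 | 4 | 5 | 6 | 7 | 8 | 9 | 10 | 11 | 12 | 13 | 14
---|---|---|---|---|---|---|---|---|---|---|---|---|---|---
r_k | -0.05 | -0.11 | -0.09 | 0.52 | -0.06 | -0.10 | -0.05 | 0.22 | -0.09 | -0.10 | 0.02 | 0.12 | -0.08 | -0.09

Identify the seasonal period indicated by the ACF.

4

The largest autocorrelation is r_4 = 0.52, with a weaker echo at lag 8 (0.22); the remaining lags stay at or below 0.12.
The dominant spike at lag 4 indicates a seasonal period of 4.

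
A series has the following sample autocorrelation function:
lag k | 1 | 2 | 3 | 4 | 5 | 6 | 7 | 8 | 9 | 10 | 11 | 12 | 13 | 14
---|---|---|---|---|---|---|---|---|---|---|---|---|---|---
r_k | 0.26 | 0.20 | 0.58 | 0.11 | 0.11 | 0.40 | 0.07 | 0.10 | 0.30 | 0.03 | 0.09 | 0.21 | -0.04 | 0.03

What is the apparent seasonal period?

The largest autocorrelation is r_3 = 0.58, with weaker echoes at lags 6 (0.40) and 9 (0.30); the remaining lags stay at or below 0.26. The elevated value at lag 1 (0.26), dropping to 0.20 at lag 2, reflects decaying short-term dependence rather than seasonality.
The dominant spike at lag 3 indicates a seasonal period of 3.

3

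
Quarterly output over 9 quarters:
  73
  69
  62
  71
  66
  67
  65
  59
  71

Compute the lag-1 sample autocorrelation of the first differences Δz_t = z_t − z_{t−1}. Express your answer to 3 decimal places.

First differences Δz: -4, -7, 9, -5, 1, -2, -6, 12
Mean of differences = -0.2500
Numerator Σ(Δz_t−Δz̄)(Δz_{t+1}−Δz̄) = -149.5625
Denominator Σ(Δz_t−Δz̄)² = 355.5000
r_1(Δz) = -149.5625 / 355.5000 = -0.421

-0.421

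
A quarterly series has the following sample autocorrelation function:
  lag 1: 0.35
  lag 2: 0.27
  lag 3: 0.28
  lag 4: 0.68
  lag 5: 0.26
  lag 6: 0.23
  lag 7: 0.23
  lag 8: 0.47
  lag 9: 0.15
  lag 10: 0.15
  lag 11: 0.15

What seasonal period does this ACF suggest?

The largest autocorrelation is r_4 = 0.68, with a weaker echo at lag 8 (0.47); the remaining lags stay at or below 0.35. The elevated value at lag 1 (0.35), dropping to 0.27 at lag 2, reflects decaying short-term dependence rather than seasonality.
The dominant spike at lag 4 indicates a seasonal period of 4.

4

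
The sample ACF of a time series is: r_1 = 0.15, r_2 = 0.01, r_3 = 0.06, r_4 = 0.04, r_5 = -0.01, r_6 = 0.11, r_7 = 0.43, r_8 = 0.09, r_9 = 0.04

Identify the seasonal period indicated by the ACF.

The largest autocorrelation is r_7 = 0.43; the remaining lags stay at or below 0.15.
The dominant spike at lag 7 indicates a seasonal period of 7.

7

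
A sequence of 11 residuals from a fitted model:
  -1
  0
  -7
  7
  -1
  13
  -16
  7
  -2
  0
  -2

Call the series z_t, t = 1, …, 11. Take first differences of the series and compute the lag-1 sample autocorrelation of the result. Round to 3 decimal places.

-0.830

First differences Δz: 1, -7, 14, -8, 14, -29, 23, -9, 2, -2
Mean of differences = -0.1000
Numerator Σ(Δz_t−Δz̄)(Δz_{t+1}−Δz̄) = -1631.0100
Denominator Σ(Δz_t−Δz̄)² = 1964.9000
r_1(Δz) = -1631.0100 / 1964.9000 = -0.830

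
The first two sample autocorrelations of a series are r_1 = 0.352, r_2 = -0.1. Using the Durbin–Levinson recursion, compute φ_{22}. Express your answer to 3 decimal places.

φ_{22} = (r_2 − r_1²) / (1 − r_1²)
r_1² = (0.352)² = 0.123904
Numerator = -0.1 − 0.1239 = -0.2239; denominator = 1 − 0.1239 = 0.8761
φ_{22} = -0.2239 / 0.8761 = -0.256

-0.256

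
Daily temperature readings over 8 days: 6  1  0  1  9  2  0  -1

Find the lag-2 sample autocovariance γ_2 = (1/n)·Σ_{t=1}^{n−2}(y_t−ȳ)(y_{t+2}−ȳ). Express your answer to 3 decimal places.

-4.516

Mean ȳ = (6 + 1 + 0 + 1 + 9 + 2 + 0 − 1)/8 = 2.2500
Deviations: 3.7500, -1.2500, -2.2500, -1.2500, 6.7500, -0.2500, -2.2500, -3.2500
Σ_{t=1}^{6}(y_t−ȳ)(y_{t+2}−ȳ) = -36.1250
γ_2 = -36.1250 / 8 = -4.516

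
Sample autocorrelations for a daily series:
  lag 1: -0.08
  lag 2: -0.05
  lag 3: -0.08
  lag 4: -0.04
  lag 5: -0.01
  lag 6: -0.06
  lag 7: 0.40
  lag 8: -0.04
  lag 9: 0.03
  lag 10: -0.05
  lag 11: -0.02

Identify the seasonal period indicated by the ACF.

The largest autocorrelation is r_7 = 0.40; the remaining lags stay at or below 0.03.
The dominant spike at lag 7 indicates a seasonal period of 7.

7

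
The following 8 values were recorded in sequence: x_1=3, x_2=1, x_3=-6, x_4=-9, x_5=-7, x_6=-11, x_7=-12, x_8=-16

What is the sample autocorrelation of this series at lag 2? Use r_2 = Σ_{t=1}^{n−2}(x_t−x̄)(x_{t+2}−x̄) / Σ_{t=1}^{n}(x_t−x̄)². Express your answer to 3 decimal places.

0.128

Mean x̄ = (3 + 1 − 6 − 9 − 7 − 11 − 12 − 16)/8 = -7.1250
Deviations from mean: 10.1250, 8.1250, 1.1250, -1.8750, 0.1250, -3.8750, -4.8750, -8.8750
Numerator Σ_{t=1}^{6}(x_t−x̄)(x_{t+2}−x̄) = 37.3438
Denominator Σ(x_t−x̄)² = 290.8750
r_2 = 37.3438 / 290.8750 = 0.128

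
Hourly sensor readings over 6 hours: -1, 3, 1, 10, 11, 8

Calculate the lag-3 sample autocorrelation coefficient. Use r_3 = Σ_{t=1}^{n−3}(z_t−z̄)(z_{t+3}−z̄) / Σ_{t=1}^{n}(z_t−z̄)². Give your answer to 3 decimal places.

Mean z̄ = (-1 + 3 + 1 + 10 + 11 + 8)/6 = 5.3333
Deviations from mean: -6.3333, -2.3333, -4.3333, 4.6667, 5.6667, 2.6667
Numerator Σ_{t=1}^{3}(z_t−z̄)(z_{t+3}−z̄) = -54.3333
Denominator Σ(z_t−z̄)² = 125.3333
r_3 = -54.3333 / 125.3333 = -0.434

-0.434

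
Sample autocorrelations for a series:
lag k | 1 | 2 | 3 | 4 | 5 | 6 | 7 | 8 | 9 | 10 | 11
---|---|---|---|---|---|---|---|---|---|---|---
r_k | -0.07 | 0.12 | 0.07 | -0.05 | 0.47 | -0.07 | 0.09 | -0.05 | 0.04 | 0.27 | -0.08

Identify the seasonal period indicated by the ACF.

The largest autocorrelation is r_5 = 0.47, with a weaker echo at lag 10 (0.27); the remaining lags stay at or below 0.12.
The dominant spike at lag 5 indicates a seasonal period of 5.

5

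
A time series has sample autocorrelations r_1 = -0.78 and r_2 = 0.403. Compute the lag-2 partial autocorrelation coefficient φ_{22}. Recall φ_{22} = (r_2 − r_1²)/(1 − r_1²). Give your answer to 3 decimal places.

-0.525

φ_{22} = (r_2 − r_1²) / (1 − r_1²)
r_1² = (-0.78)² = 0.6084
Numerator = 0.403 − 0.6084 = -0.2054; denominator = 1 − 0.6084 = 0.3916
φ_{22} = -0.2054 / 0.3916 = -0.525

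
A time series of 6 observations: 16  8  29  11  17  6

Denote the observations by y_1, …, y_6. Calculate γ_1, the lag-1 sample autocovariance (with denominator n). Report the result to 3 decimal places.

-30.792

Mean ȳ = (16 + 8 + 29 + 11 + 17 + 6)/6 = 14.5000
Σ_{t=1}^{5}(y_t−ȳ)(y_{t+1}−ȳ) = -184.7500
γ_1 = -184.7500 / 6 = -30.792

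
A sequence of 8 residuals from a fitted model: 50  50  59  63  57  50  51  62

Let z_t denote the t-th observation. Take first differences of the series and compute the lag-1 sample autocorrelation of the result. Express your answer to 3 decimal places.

First differences Δz: 0, 9, 4, -6, -7, 1, 11
Mean of differences = 1.7143
Numerator Σ(Δz_t−Δz̄)(Δz_{t+1}−Δz̄) = 53.3469
Denominator Σ(Δz_t−Δz̄)² = 283.4286
r_1(Δz) = 53.3469 / 283.4286 = 0.188

0.188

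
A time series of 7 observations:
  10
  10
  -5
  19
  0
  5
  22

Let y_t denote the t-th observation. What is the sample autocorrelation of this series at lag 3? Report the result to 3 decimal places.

0.337

Mean ȳ = (10 + 10 − 5 + 19 + 0 + 5 + 22)/7 = 8.7143
Deviations from mean: 1.2857, 1.2857, -13.7143, 10.2857, -8.7143, -3.7143, 13.2857
Σ(y_t−ȳ)(y_{t+3}−ȳ) = (13.2245) + (-11.2041) + (50.9388) + (136.6531) = 189.6122
Denominator Σ(y_t−ȳ)² = 563.4286
r_3 = 189.6122 / 563.4286 = 0.337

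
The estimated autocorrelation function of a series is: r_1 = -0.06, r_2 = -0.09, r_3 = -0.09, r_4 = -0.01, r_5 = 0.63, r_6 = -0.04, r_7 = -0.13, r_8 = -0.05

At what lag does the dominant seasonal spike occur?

5

The largest autocorrelation is r_5 = 0.63; the remaining lags stay at or below -0.01.
The dominant spike at lag 5 indicates a seasonal period of 5.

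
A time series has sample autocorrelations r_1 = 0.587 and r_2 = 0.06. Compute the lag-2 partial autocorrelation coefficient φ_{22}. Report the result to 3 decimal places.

-0.434

φ_{22} = (r_2 − r_1²) / (1 − r_1²)
r_1² = (0.587)² = 0.344569
Numerator = 0.06 − 0.3446 = -0.2846; denominator = 1 − 0.3446 = 0.6554
φ_{22} = -0.2846 / 0.6554 = -0.434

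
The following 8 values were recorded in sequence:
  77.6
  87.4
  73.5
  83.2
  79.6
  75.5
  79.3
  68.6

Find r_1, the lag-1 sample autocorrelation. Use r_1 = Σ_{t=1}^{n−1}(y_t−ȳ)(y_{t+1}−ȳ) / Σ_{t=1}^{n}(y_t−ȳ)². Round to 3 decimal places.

-0.348

Mean ȳ = (77.6 + 87.4 + 73.5 + 83.2 + 79.6 + 75.5 + 79.3 + 68.6)/8 = 78.0875
Numerator Σ_{t=1}^{7}(y_t−ȳ)(y_{t+1}−ȳ) = -81.5364
Denominator Σ(y_t−ȳ)² = 234.6088
r_1 = -81.5364 / 234.6088 = -0.348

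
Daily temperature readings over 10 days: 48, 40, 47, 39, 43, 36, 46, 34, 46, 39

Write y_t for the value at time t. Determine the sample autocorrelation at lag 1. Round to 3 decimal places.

Mean ȳ = (48 + 40 + 47 + 39 + 43 + 36 + 46 + 34 + 46 + 39)/10 = 41.8000
Numerator Σ_{t=1}^{9}(y_t−ȳ)(y_{t+1}−ȳ) = -147.0400
Denominator Σ(y_t−ȳ)² = 215.6000
r_1 = -147.0400 / 215.6000 = -0.682

-0.682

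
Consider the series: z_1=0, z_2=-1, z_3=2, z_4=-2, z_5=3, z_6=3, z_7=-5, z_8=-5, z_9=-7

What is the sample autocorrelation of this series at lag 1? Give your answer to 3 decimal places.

0.305

Mean z̄ = (0 − 1 + 2 − 2 + 3 + 3 − 5 − 5 − 7)/9 = -1.3333
Numerator Σ_{t=1}^{8}(z_t−z̄)(z_{t+1}−z̄) = 33.5556
Denominator Σ(z_t−z̄)² = 110.0000
r_1 = 33.5556 / 110.0000 = 0.305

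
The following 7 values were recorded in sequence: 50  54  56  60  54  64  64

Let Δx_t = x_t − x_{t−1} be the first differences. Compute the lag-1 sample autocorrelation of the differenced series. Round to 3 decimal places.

First differences Δx: 4, 2, 4, -6, 10, 0
Mean of differences = 2.3333
Numerator Σ(Δx_t−Δx̄)(Δx_{t+1}−Δx̄) = -96.7778
Denominator Σ(Δx_t−Δx̄)² = 139.3333
r_1(Δx) = -96.7778 / 139.3333 = -0.695

-0.695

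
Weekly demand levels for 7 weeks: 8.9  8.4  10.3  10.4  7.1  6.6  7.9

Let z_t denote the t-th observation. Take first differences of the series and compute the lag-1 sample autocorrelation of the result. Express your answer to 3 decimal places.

First differences Δz: -0.5, 1.9, 0.1, -3.3, -0.5, 1.3
Mean of differences = -0.1667
Numerator Σ(Δz_t−Δz̄)(Δz_{t+1}−Δz̄) = -0.4178
Denominator Σ(Δz_t−Δz̄)² = 16.5333
r_1(Δz) = -0.4178 / 16.5333 = -0.025

-0.025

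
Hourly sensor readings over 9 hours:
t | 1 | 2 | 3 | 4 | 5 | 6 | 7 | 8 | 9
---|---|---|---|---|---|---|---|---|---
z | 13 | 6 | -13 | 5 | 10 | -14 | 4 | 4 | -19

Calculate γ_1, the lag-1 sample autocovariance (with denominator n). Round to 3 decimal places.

Mean z̄ = (13 + 6 − 13 + 5 + 10 − 14 + 4 + 4 − 19)/9 = -0.4444
Σ_{t=1}^{8}(z_t−z̄)(z_{t+1}−z̄) = -270.3086
γ_1 = -270.3086 / 9 = -30.034

-30.034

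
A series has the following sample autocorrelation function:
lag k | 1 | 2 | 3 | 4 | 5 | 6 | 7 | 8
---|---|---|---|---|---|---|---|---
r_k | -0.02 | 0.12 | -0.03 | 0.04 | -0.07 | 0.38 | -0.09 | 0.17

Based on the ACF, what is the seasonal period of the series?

6

The largest autocorrelation is r_6 = 0.38; the remaining lags stay at or below 0.17.
The dominant spike at lag 6 indicates a seasonal period of 6.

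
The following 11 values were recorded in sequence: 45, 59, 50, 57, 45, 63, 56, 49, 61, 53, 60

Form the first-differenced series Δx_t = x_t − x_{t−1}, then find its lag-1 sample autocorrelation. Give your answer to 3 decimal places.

-0.706

First differences Δx: 14, -9, 7, -12, 18, -7, -7, 12, -8, 7
Mean of differences = 1.5000
Numerator Σ(Δx_t−Δx̄)(Δx_{t+1}−Δx̄) = -795.2500
Denominator Σ(Δx_t−Δx̄)² = 1126.5000
r_1(Δx) = -795.2500 / 1126.5000 = -0.706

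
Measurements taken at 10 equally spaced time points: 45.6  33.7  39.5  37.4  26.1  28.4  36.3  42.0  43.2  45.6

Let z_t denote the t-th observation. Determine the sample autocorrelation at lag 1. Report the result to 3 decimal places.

0.354

Mean z̄ = (45.6 + 33.7 + 39.5 + 37.4 + 26.1 + 28.4 + 36.3 + 42.0 + 43.2 + 45.6)/10 = 37.7800
Numerator Σ_{t=1}^{9}(z_t−z̄)(z_{t+1}−z̄) = 147.3136
Denominator Σ(z_t−z̄)² = 415.8360
r_1 = 147.3136 / 415.8360 = 0.354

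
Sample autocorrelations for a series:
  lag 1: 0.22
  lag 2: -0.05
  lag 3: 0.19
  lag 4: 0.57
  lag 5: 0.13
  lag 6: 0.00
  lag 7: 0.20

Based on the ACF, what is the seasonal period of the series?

4

The largest autocorrelation is r_4 = 0.57; the remaining lags stay at or below 0.22.
The dominant spike at lag 4 indicates a seasonal period of 4.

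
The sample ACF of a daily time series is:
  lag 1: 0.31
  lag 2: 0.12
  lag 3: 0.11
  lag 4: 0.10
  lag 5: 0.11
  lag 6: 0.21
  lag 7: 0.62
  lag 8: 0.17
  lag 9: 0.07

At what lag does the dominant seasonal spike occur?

The largest autocorrelation is r_7 = 0.62; the remaining lags stay at or below 0.31. The elevated value at lag 1 (0.31), dropping to 0.12 at lag 2, reflects decaying short-term dependence rather than seasonality.
The dominant spike at lag 7 indicates a seasonal period of 7.

7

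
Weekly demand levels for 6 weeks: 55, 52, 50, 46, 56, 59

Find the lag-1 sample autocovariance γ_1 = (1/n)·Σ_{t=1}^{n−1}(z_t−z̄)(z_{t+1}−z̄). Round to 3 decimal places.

3.167

Mean z̄ = (55 + 52 + 50 + 46 + 56 + 59)/6 = 53.0000
Σ_{t=1}^{5}(z_t−z̄)(z_{t+1}−z̄) = 19.0000
γ_1 = 19.0000 / 6 = 3.167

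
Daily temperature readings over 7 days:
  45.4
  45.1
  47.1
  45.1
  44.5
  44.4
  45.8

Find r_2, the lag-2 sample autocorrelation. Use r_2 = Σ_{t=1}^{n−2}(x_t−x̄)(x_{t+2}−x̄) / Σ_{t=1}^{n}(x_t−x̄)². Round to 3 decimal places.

-0.295

Mean x̄ = (45.4 + 45.1 + 47.1 + 45.1 + 44.5 + 44.4 + 45.8)/7 = 45.3429
Σ(x_t−x̄)(x_{t+2}−x̄) = (0.1004) + (0.0590) + (-1.4810) + (0.2290) + (-0.3853) = -1.4780
Denominator Σ(x_t−x̄)² = 5.0171
r_2 = -1.4780 / 5.0171 = -0.295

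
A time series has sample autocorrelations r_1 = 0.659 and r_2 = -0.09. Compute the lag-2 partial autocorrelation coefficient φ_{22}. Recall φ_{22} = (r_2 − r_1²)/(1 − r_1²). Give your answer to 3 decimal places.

-0.927

φ_{22} = (r_2 − r_1²) / (1 − r_1²)
r_1² = (0.659)² = 0.434281
Numerator = -0.09 − 0.4343 = -0.5243; denominator = 1 − 0.4343 = 0.5657
φ_{22} = -0.5243 / 0.5657 = -0.927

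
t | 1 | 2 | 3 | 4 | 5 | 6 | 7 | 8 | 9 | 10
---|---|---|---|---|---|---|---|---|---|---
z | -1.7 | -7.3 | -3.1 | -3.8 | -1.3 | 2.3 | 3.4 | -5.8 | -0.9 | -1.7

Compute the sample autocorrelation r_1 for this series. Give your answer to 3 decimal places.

Mean z̄ = (-1.7 − 7.3 − 3.1 − 3.8 − 1.3 + 2.3 + 3.4 − 5.8 − 0.9 − 1.7)/10 = -1.9900
Numerator Σ_{t=1}^{9}(z_t−z̄)(z_{t+1}−z̄) = 6.8249
Denominator Σ(z_t−z̄)² = 96.5090
r_1 = 6.8249 / 96.5090 = 0.071

0.071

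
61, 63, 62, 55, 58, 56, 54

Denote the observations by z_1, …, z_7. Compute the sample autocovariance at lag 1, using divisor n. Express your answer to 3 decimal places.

Mean z̄ = (61 + 63 + 62 + 55 + 58 + 56 + 54)/7 = 58.4286
Σ_{t=1}^{6}(z_t−z̄)(z_{t+1}−z̄) = 29.1020
γ_1 = 29.1020 / 7 = 4.157

4.157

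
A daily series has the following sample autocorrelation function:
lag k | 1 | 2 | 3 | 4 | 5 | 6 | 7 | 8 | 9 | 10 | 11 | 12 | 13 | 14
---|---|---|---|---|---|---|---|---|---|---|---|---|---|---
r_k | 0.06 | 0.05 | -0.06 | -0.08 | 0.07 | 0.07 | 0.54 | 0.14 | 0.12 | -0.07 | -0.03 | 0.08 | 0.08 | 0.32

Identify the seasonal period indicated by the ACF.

The largest autocorrelation is r_7 = 0.54, with a weaker echo at lag 14 (0.32); the remaining lags stay at or below 0.14.
The dominant spike at lag 7 indicates a seasonal period of 7.

7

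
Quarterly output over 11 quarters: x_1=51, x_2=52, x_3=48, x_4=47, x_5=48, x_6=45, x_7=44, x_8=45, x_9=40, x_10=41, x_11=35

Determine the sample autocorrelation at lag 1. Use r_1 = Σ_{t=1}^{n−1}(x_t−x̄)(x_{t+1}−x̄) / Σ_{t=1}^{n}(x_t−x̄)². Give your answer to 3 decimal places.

0.541

Mean x̄ = (51 + 52 + 48 + 47 + 48 + 45 + 44 + 45 + 40 + 41 + 35)/11 = 45.0909
Numerator Σ_{t=1}^{10}(x_t−x̄)(x_{t+1}−x̄) = 134.5372
Denominator Σ(x_t−x̄)² = 248.9091
r_1 = 134.5372 / 248.9091 = 0.541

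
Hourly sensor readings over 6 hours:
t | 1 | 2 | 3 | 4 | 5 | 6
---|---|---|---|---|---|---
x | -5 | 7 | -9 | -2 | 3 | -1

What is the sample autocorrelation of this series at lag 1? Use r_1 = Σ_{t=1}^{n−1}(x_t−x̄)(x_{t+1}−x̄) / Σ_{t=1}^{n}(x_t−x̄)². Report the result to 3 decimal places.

-0.569

Mean x̄ = (-5 + 7 − 9 − 2 + 3 − 1)/6 = -1.1667
Deviations from mean: -3.8333, 8.1667, -7.8333, -0.8333, 4.1667, 0.1667
Σ(x_t−x̄)(x_{t+1}−x̄) = (-31.3056) + (-63.9722) + (6.5278) + (-3.4722) + (0.6944) = -91.5278
Denominator Σ(x_t−x̄)² = 160.8333
r_1 = -91.5278 / 160.8333 = -0.569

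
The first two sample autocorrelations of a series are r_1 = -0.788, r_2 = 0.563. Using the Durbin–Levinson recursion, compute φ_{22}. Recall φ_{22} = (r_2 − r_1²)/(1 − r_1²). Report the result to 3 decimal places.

φ_{22} = (r_2 − r_1²) / (1 − r_1²)
r_1² = (-0.788)² = 0.620944
Numerator = 0.563 − 0.6209 = -0.0579; denominator = 1 − 0.6209 = 0.3791
φ_{22} = -0.0579 / 0.3791 = -0.153

-0.153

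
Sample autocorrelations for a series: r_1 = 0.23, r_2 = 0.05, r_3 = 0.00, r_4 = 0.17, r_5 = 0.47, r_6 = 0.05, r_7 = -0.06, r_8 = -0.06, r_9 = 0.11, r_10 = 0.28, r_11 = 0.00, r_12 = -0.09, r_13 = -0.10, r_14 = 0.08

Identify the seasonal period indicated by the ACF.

The largest autocorrelation is r_5 = 0.47, with a weaker echo at lag 10 (0.28); the remaining lags stay at or below 0.23. The elevated value at lag 1 (0.23), dropping to 0.05 at lag 2, reflects decaying short-term dependence rather than seasonality.
The dominant spike at lag 5 indicates a seasonal period of 5.

5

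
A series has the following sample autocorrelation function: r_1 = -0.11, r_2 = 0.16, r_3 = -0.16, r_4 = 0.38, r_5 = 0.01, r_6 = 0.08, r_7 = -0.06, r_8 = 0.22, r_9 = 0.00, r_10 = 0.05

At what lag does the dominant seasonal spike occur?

4

The largest autocorrelation is r_4 = 0.38, with a weaker echo at lag 8 (0.22); the remaining lags stay at or below 0.16.
The dominant spike at lag 4 indicates a seasonal period of 4.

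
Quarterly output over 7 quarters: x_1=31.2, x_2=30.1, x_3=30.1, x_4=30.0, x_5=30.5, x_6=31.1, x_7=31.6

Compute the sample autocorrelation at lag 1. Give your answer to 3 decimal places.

Mean x̄ = (31.2 + 30.1 + 30.1 + 30.0 + 30.5 + 31.1 + 31.6)/7 = 30.6571
Σ(x_t−x̄)(x_{t+1}−x̄) = (-0.3024) + (0.3104) + (0.3661) + (0.1033) + (-0.0696) + (0.4176) = 0.8253
Denominator Σ(x_t−x̄)² = 2.4571
r_1 = 0.8253 / 2.4571 = 0.336

0.336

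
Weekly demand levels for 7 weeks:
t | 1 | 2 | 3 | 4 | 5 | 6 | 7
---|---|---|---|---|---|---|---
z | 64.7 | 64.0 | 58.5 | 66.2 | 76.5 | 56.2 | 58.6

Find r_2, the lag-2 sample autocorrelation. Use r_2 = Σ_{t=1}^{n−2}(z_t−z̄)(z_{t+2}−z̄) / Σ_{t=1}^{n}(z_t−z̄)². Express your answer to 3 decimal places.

-0.547

Mean z̄ = (64.7 + 64.0 + 58.5 + 66.2 + 76.5 + 56.2 + 58.6)/7 = 63.5286
Σ(z_t−z̄)(z_{t+2}−z̄) = (-5.8906) + (1.2594) + (-65.2278) + (-19.5778) + (-63.9306) = -153.3673
Denominator Σ(z_t−z̄)² = 280.2743
r_2 = -153.3673 / 280.2743 = -0.547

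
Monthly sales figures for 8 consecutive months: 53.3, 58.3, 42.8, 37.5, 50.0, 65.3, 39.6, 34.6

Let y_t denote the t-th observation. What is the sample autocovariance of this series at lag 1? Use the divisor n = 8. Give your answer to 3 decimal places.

4.769

Mean ȳ = (53.3 + 58.3 + 42.8 + 37.5 + 50.0 + 65.3 + 39.6 + 34.6)/8 = 47.6750
Σ_{t=1}^{7}(y_t−ȳ)(y_{t+1}−ȳ) = 38.1519
γ_1 = 38.1519 / 8 = 4.769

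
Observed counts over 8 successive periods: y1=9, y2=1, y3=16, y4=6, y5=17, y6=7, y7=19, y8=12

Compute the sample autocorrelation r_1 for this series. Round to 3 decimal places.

-0.491

Mean ȳ = (9 + 1 + 16 + 6 + 17 + 7 + 19 + 12)/8 = 10.8750
Σ(y_t−ȳ)(y_{t+1}−ȳ) = (18.5156) + (-50.6094) + (-24.9844) + (-29.8594) + (-23.7344) + (-31.4844) + (9.1406) = -133.0156
Denominator Σ(y_t−ȳ)² = 270.8750
r_1 = -133.0156 / 270.8750 = -0.491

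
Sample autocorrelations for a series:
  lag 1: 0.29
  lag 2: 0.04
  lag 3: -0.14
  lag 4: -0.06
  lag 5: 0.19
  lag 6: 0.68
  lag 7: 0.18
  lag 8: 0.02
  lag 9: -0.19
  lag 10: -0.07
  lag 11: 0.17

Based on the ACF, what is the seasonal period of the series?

6

The largest autocorrelation is r_6 = 0.68; the remaining lags stay at or below 0.29. The elevated value at lag 1 (0.29), dropping to 0.04 at lag 2, reflects decaying short-term dependence rather than seasonality.
The dominant spike at lag 6 indicates a seasonal period of 6.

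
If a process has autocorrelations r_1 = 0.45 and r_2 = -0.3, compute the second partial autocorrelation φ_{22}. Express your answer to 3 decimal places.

-0.630

φ_{22} = (r_2 − r_1²) / (1 − r_1²)
r_1² = (0.45)² = 0.2025
Numerator = -0.3 − 0.2025 = -0.5025; denominator = 1 − 0.2025 = 0.7975
φ_{22} = -0.5025 / 0.7975 = -0.630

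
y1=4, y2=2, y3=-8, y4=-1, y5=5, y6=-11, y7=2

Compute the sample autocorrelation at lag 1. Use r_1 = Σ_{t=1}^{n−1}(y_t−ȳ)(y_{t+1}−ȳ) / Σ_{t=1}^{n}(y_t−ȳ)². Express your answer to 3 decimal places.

-0.421

Mean ȳ = (4 + 2 − 8 − 1 + 5 − 11 + 2)/7 = -1.0000
Σ(y_t−ȳ)(y_{t+1}−ȳ) = (15.0000) + (-21.0000) + (0.0000) + (0.0000) + (-60.0000) + (-30.0000) = -96.0000
Denominator Σ(y_t−ȳ)² = 228.0000
r_1 = -96.0000 / 228.0000 = -0.421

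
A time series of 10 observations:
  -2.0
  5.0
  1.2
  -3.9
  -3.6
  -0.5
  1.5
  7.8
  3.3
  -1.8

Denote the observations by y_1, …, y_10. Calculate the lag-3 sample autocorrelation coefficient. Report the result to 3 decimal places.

-0.351

Mean ȳ = (-2.0 + 5.0 + 1.2 − 3.9 − 3.6 − 0.5 + 1.5 + 7.8 + 3.3 − 1.8)/10 = 0.7000
Σ(y_t−ȳ)(y_{t+3}−ȳ) = (12.4200) + (-18.4900) + (-0.6000) + (-3.6800) + (-30.5300) + (-3.1200) + (-2.0000) = -46.0000
Denominator Σ(y_t−ȳ)² = 131.1800
r_3 = -46.0000 / 131.1800 = -0.351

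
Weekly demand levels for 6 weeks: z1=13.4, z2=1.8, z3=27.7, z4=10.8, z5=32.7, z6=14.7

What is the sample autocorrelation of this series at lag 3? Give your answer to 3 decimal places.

-0.372

Mean z̄ = (13.4 + 1.8 + 27.7 + 10.8 + 32.7 + 14.7)/6 = 16.8500
Deviations from mean: -3.4500, -15.0500, 10.8500, -6.0500, 15.8500, -2.1500
Numerator Σ_{t=1}^{3}(z_t−z̄)(z_{t+3}−z̄) = -240.9975
Denominator Σ(z_t−z̄)² = 648.5750
r_3 = -240.9975 / 648.5750 = -0.372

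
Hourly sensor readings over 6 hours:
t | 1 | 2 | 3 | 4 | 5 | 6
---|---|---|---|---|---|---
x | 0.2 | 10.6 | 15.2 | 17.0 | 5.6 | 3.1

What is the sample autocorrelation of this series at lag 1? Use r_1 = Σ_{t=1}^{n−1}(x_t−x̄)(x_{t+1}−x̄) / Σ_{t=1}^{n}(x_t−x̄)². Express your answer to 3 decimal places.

Mean x̄ = (0.2 + 10.6 + 15.2 + 17.0 + 5.6 + 3.1)/6 = 8.6167
Numerator Σ_{t=1}^{5}(x_t−x̄)(x_{t+1}−x̄) = 42.9064
Denominator Σ(x_t−x̄)² = 227.9283
r_1 = 42.9064 / 227.9283 = 0.188

0.188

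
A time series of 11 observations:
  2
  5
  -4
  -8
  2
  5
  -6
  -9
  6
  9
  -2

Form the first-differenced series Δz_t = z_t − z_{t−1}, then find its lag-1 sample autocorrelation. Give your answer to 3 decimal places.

First differences Δz: 3, -9, -4, 10, 3, -11, -3, 15, 3, -11
Mean of differences = -0.4000
Numerator Σ(Δz_t−Δz̄)(Δz_{t+1}−Δz̄) = -32.5600
Denominator Σ(Δz_t−Δz̄)² = 698.4000
r_1(Δz) = -32.5600 / 698.4000 = -0.047

-0.047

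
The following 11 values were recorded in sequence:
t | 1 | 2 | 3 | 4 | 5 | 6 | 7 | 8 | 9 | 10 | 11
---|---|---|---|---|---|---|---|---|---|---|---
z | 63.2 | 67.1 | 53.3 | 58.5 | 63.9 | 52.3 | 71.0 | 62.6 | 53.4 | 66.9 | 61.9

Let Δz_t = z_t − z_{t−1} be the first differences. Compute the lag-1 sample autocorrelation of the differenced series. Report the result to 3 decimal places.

-0.585

First differences Δz: 3.9, -13.8, 5.2, 5.4, -11.6, 18.7, -8.4, -9.2, 13.5, -5.0
Mean of differences = -0.1300
Numerator Σ(Δz_t−Δz̄)(Δz_{t+1}−Δz̄) = -648.6029
Denominator Σ(Δz_t−Δz̄)² = 1108.3810
r_1(Δz) = -648.6029 / 1108.3810 = -0.585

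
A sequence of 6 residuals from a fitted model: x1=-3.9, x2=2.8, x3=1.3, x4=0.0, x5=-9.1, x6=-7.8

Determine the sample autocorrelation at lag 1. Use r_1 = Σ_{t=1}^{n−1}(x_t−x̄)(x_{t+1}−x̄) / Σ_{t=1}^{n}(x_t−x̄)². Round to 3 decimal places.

0.345

Mean x̄ = (-3.9 + 2.8 + 1.3 + 0.0 − 9.1 − 7.8)/6 = -2.7833
Numerator Σ_{t=1}^{5}(x_t−x̄)(x_{t+1}−x̄) = 42.0364
Denominator Σ(x_t−x̄)² = 121.9083
r_1 = 42.0364 / 121.9083 = 0.345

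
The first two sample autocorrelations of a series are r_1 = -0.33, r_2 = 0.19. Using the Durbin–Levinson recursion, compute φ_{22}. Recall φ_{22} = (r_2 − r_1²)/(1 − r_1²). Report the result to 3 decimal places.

φ_{22} = (r_2 − r_1²) / (1 − r_1²)
r_1² = (-0.33)² = 0.1089
Numerator = 0.19 − 0.1089 = 0.0811; denominator = 1 − 0.1089 = 0.8911
φ_{22} = 0.0811 / 0.8911 = 0.091

0.091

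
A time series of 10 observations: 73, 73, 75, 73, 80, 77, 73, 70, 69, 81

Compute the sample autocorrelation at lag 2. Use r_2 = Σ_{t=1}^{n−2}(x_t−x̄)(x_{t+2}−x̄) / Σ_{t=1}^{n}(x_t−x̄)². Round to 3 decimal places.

-0.288

Mean x̄ = (73 + 73 + 75 + 73 + 80 + 77 + 73 + 70 + 69 + 81)/10 = 74.4000
Numerator Σ_{t=1}^{8}(x_t−x̄)(x_{t+2}−x̄) = -39.9200
Denominator Σ(x_t−x̄)² = 138.4000
r_2 = -39.9200 / 138.4000 = -0.288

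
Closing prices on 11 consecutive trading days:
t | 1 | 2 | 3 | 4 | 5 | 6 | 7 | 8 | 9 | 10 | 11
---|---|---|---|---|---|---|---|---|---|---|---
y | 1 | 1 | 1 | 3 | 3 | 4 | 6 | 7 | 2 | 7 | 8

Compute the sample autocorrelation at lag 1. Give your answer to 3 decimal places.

0.392

Mean ȳ = (1 + 1 + 1 + 3 + 3 + 4 + 6 + 7 + 2 + 7 + 8)/11 = 3.9091
Numerator Σ_{t=1}^{10}(y_t−ȳ)(y_{t+1}−ȳ) = 27.8099
Denominator Σ(y_t−ȳ)² = 70.9091
r_1 = 27.8099 / 70.9091 = 0.392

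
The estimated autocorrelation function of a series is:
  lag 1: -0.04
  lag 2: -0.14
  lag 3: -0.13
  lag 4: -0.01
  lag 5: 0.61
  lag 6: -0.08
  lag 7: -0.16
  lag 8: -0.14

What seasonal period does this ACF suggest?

5

The largest autocorrelation is r_5 = 0.61; the remaining lags stay at or below -0.01.
The dominant spike at lag 5 indicates a seasonal period of 5.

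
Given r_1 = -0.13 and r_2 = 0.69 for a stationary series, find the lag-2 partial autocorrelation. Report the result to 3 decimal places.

φ_{22} = (r_2 − r_1²) / (1 − r_1²)
r_1² = (-0.13)² = 0.0169
Numerator = 0.69 − 0.0169 = 0.6731; denominator = 1 − 0.0169 = 0.9831
φ_{22} = 0.6731 / 0.9831 = 0.685

0.685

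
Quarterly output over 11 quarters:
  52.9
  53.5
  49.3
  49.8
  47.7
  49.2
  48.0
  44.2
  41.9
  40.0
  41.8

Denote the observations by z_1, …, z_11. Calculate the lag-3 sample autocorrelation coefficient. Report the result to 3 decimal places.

Mean z̄ = (52.9 + 53.5 + 49.3 + 49.8 + 47.7 + 49.2 + 48.0 + 44.2 + 41.9 + 40.0 + 41.8)/11 = 47.1182
Numerator Σ_{t=1}^{8}(z_t−z̄)(z_{t+3}−z̄) = 22.8072
Denominator Σ(z_t−z̄)² = 206.2564
r_3 = 22.8072 / 206.2564 = 0.111

0.111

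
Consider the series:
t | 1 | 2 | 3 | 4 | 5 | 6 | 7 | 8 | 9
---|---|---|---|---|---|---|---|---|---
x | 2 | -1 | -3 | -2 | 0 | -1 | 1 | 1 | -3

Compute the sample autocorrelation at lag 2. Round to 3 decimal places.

Mean x̄ = (2 − 1 − 3 − 2 + 0 − 1 + 1 + 1 − 3)/9 = -0.6667
Σ(x_t−x̄)(x_{t+2}−x̄) = (-6.2222) + (0.4444) + (-1.5556) + (0.4444) + (1.1111) + (-0.5556) + (-3.8889) = -10.2222
Denominator Σ(x_t−x̄)² = 26.0000
r_2 = -10.2222 / 26.0000 = -0.393

-0.393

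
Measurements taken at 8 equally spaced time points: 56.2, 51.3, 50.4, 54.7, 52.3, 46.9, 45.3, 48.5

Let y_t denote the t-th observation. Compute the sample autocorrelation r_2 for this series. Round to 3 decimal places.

Mean ȳ = (56.2 + 51.3 + 50.4 + 54.7 + 52.3 + 46.9 + 45.3 + 48.5)/8 = 50.7000
Σ(y_t−ȳ)(y_{t+2}−ȳ) = (-1.6500) + (2.4000) + (-0.4800) + (-15.2000) + (-8.6400) + (8.3600) = -15.2100
Denominator Σ(y_t−ȳ)² = 97.7000
r_2 = -15.2100 / 97.7000 = -0.156

-0.156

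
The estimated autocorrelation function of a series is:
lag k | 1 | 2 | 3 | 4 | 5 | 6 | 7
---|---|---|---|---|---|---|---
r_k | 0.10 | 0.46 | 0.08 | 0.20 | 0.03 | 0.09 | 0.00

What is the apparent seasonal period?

The largest autocorrelation is r_2 = 0.46, with a weaker echo at lag 4 (0.20); the remaining lags stay at or below 0.10.
The dominant spike at lag 2 indicates a seasonal period of 2.

2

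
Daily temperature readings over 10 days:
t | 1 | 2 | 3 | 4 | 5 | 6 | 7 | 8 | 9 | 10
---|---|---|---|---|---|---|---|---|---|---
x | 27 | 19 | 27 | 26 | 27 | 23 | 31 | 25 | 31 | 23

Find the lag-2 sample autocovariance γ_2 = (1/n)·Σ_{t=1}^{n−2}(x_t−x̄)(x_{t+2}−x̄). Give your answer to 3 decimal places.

3.828

Mean x̄ = (27 + 19 + 27 + 26 + 27 + 23 + 31 + 25 + 31 + 23)/10 = 25.9000
Σ_{t=1}^{8}(x_t−x̄)(x_{t+2}−x̄) = 38.2800
γ_2 = 38.2800 / 10 = 3.828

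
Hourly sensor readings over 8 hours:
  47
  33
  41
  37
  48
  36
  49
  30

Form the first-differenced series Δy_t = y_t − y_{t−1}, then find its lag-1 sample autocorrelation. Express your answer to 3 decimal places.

First differences Δy: -14, 8, -4, 11, -12, 13, -19
Mean of differences = -2.4286
Numerator Σ(Δy_t−Δȳ)(Δy_{t+1}−Δȳ) = -690.0408
Denominator Σ(Δy_t−Δȳ)² = 1029.7143
r_1(Δy) = -690.0408 / 1029.7143 = -0.670

-0.670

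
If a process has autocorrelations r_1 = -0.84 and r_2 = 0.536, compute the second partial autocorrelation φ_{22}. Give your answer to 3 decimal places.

φ_{22} = (r_2 − r_1²) / (1 − r_1²)
r_1² = (-0.84)² = 0.7056
Numerator = 0.536 − 0.7056 = -0.1696; denominator = 1 − 0.7056 = 0.2944
φ_{22} = -0.1696 / 0.2944 = -0.576

-0.576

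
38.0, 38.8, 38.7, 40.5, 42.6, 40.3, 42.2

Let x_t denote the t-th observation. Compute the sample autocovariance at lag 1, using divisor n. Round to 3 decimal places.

0.841

Mean x̄ = (38.0 + 38.8 + 38.7 + 40.5 + 42.6 + 40.3 + 42.2)/7 = 40.1571
Σ_{t=1}^{6}(x_t−x̄)(x_{t+1}−x̄) = 5.8839
γ_1 = 5.8839 / 7 = 0.841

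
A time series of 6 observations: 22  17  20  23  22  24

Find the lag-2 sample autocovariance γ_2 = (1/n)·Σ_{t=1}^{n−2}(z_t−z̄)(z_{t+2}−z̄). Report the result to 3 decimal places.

-0.759

Mean z̄ = (22 + 17 + 20 + 23 + 22 + 24)/6 = 21.3333
Deviations: 0.6667, -4.3333, -1.3333, 1.6667, 0.6667, 2.6667
Σ_{t=1}^{4}(z_t−z̄)(z_{t+2}−z̄) = -4.5556
γ_2 = -4.5556 / 6 = -0.759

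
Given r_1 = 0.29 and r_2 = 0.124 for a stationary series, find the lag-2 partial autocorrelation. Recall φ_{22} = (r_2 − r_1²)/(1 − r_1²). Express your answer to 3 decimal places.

0.044

φ_{22} = (r_2 − r_1²) / (1 − r_1²)
r_1² = (0.29)² = 0.0841
Numerator = 0.124 − 0.0841 = 0.0399; denominator = 1 − 0.0841 = 0.9159
φ_{22} = 0.0399 / 0.9159 = 0.044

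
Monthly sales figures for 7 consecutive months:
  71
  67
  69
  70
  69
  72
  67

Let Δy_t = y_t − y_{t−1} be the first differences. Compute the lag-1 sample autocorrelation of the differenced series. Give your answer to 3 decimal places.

-0.415

First differences Δy: -4, 2, 1, -1, 3, -5
Mean of differences = -0.6667
Numerator Σ(Δy_t−Δȳ)(Δy_{t+1}−Δȳ) = -22.1111
Denominator Σ(Δy_t−Δȳ)² = 53.3333
r_1(Δy) = -22.1111 / 53.3333 = -0.415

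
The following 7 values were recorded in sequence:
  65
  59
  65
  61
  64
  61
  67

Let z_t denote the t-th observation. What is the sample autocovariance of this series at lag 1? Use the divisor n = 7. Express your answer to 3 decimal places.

Mean z̄ = (65 + 59 + 65 + 61 + 64 + 61 + 67)/7 = 63.1429
Σ_{t=1}^{6}(z_t−z̄)(z_{t+1}−z̄) = -31.3061
γ_1 = -31.3061 / 7 = -4.472

-4.472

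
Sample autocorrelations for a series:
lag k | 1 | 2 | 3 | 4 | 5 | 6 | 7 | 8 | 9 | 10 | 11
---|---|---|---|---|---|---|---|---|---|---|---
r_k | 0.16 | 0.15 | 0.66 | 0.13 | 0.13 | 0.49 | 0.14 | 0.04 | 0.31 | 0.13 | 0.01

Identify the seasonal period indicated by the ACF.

The largest autocorrelation is r_3 = 0.66, with weaker echoes at lags 6 (0.49) and 9 (0.31); the remaining lags stay at or below 0.16.
The dominant spike at lag 3 indicates a seasonal period of 3.

3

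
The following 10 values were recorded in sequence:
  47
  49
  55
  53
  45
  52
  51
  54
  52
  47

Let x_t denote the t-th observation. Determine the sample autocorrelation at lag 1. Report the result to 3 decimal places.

Mean x̄ = (47 + 49 + 55 + 53 + 45 + 52 + 51 + 54 + 52 + 47)/10 = 50.5000
Numerator Σ_{t=1}^{9}(x_t−x̄)(x_{t+1}−x̄) = -9.7500
Denominator Σ(x_t−x̄)² = 100.5000
r_1 = -9.7500 / 100.5000 = -0.097

-0.097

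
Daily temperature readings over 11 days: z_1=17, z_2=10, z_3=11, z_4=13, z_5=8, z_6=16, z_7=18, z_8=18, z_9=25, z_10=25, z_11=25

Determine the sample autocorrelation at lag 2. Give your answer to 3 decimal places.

Mean z̄ = (17 + 10 + 11 + 13 + 8 + 16 + 18 + 18 + 25 + 25 + 25)/11 = 16.9091
Numerator Σ_{t=1}^{9}(z_t−z̄)(z_{t+2}−z̄) = 155.0744
Denominator Σ(z_t−z̄)² = 376.9091
r_2 = 155.0744 / 376.9091 = 0.411

0.411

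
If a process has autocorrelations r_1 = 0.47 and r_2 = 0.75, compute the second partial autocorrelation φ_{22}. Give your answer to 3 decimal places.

0.679

φ_{22} = (r_2 − r_1²) / (1 − r_1²)
r_1² = (0.47)² = 0.2209
Numerator = 0.75 − 0.2209 = 0.5291; denominator = 1 − 0.2209 = 0.7791
φ_{22} = 0.5291 / 0.7791 = 0.679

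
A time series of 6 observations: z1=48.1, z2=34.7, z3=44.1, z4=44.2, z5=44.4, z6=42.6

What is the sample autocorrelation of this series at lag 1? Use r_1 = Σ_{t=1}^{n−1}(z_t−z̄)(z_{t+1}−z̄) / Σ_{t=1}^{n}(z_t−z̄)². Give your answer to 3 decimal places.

Mean z̄ = (48.1 + 34.7 + 44.1 + 44.2 + 44.4 + 42.6)/6 = 43.0167
Deviations from mean: 5.0833, -8.3167, 1.0833, 1.1833, 1.3833, -0.4167
Σ(z_t−z̄)(z_{t+1}−z̄) = (-42.2764) + (-9.0097) + (1.2819) + (1.6369) + (-0.5764) = -48.9436
Denominator Σ(z_t−z̄)² = 99.6683
r_1 = -48.9436 / 99.6683 = -0.491

-0.491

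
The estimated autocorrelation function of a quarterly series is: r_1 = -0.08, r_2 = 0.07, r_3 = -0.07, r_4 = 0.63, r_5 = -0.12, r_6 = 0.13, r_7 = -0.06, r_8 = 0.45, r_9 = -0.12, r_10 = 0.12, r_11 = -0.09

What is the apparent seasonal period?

The largest autocorrelation is r_4 = 0.63, with a weaker echo at lag 8 (0.45); the remaining lags stay at or below 0.13.
The dominant spike at lag 4 indicates a seasonal period of 4.

4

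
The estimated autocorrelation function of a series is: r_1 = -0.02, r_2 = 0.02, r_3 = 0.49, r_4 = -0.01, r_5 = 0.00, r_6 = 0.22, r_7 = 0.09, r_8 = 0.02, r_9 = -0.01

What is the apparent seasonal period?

The largest autocorrelation is r_3 = 0.49, with a weaker echo at lag 6 (0.22); the remaining lags stay at or below 0.09.
The dominant spike at lag 3 indicates a seasonal period of 3.

3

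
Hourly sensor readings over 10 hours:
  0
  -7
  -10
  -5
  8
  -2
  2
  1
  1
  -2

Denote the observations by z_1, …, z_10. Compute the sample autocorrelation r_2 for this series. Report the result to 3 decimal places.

Mean z̄ = (0 − 7 − 10 − 5 + 8 − 2 + 2 + 1 + 1 − 2)/10 = -1.4000
Numerator Σ_{t=1}^{8}(z_t−z̄)(z_{t+2}−z̄) = -33.3200
Denominator Σ(z_t−z̄)² = 232.4000
r_2 = -33.3200 / 232.4000 = -0.143

-0.143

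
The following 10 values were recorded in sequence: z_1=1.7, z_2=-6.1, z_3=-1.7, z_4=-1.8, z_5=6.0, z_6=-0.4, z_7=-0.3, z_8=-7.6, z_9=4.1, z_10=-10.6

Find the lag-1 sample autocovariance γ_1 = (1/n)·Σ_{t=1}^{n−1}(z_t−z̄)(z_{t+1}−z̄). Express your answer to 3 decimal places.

-9.817

Mean z̄ = (1.7 − 6.1 − 1.7 − 1.8 + 6.0 − 0.4 − 0.3 − 7.6 + 4.1 − 10.6)/10 = -1.6700
Σ_{t=1}^{9}(z_t−z̄)(z_{t+1}−z̄) = -98.1749
γ_1 = -98.1749 / 10 = -9.817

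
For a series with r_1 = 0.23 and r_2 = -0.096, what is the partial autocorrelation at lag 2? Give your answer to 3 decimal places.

-0.157

φ_{22} = (r_2 − r_1²) / (1 − r_1²)
r_1² = (0.23)² = 0.0529
Numerator = -0.096 − 0.0529 = -0.1489; denominator = 1 − 0.0529 = 0.9471
φ_{22} = -0.1489 / 0.9471 = -0.157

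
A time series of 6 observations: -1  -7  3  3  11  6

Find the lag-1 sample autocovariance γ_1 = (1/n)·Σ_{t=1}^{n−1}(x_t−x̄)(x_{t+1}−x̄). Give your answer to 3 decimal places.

10.458

Mean x̄ = (-1 − 7 + 3 + 3 + 11 + 6)/6 = 2.5000
Σ_{t=1}^{5}(x_t−x̄)(x_{t+1}−x̄) = 62.7500
γ_1 = 62.7500 / 6 = 10.458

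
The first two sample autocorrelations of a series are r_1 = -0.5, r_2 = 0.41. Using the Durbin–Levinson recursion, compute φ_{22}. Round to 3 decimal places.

0.213

φ_{22} = (r_2 − r_1²) / (1 − r_1²)
r_1² = (-0.5)² = 0.25
Numerator = 0.41 − 0.2500 = 0.1600; denominator = 1 − 0.2500 = 0.7500
φ_{22} = 0.1600 / 0.7500 = 0.213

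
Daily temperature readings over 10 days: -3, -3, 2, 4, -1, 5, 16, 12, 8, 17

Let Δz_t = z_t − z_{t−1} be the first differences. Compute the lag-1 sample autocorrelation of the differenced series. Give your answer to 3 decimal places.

First differences Δz: 0, 5, 2, -5, 6, 11, -4, -4, 9
Mean of differences = 2.2222
Numerator Σ(Δz_t−Δz̄)(Δz_{t+1}−Δz̄) = -57.3827
Denominator Σ(Δz_t−Δz̄)² = 279.5556
r_1(Δz) = -57.3827 / 279.5556 = -0.205

-0.205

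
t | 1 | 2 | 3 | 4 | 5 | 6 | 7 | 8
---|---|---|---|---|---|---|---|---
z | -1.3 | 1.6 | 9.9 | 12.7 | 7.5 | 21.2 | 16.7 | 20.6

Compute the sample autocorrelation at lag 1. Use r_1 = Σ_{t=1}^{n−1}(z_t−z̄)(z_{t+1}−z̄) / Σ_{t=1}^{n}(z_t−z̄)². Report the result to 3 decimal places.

Mean z̄ = (-1.3 + 1.6 + 9.9 + 12.7 + 7.5 + 21.2 + 16.7 + 20.6)/8 = 11.1125
Σ(z_t−z̄)(z_{t+1}−z̄) = (118.0739) + (11.5339) + (-1.9248) + (-5.7348) + (-36.4411) + (56.3639) + (53.0114) = 194.8823
Denominator Σ(z_t−z̄)² = 484.5888
r_1 = 194.8823 / 484.5888 = 0.402

0.402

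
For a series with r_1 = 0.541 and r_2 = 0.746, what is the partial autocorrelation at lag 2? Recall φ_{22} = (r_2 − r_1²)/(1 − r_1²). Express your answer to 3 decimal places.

φ_{22} = (r_2 − r_1²) / (1 − r_1²)
r_1² = (0.541)² = 0.292681
Numerator = 0.746 − 0.2927 = 0.4533; denominator = 1 − 0.2927 = 0.7073
φ_{22} = 0.4533 / 0.7073 = 0.641

0.641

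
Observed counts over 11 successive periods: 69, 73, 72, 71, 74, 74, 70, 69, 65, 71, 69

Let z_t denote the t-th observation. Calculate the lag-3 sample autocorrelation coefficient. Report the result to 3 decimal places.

Mean z̄ = (69 + 73 + 72 + 71 + 74 + 74 + 70 + 69 + 65 + 71 + 69)/11 = 70.6364
Numerator Σ_{t=1}^{8}(z_t−z̄)(z_{t+3}−z̄) = -10.3058
Denominator Σ(z_t−z̄)² = 70.5455
r_3 = -10.3058 / 70.5455 = -0.146

-0.146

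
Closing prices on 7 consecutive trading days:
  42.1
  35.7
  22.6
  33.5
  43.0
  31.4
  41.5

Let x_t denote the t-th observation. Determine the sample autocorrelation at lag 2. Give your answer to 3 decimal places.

-0.396

Mean x̄ = (42.1 + 35.7 + 22.6 + 33.5 + 43.0 + 31.4 + 41.5)/7 = 35.6857
Numerator Σ_{t=1}^{5}(x_t−x̄)(x_{t+2}−x̄) = -127.7847
Denominator Σ(x_t−x̄)² = 322.8286
r_2 = -127.7847 / 322.8286 = -0.396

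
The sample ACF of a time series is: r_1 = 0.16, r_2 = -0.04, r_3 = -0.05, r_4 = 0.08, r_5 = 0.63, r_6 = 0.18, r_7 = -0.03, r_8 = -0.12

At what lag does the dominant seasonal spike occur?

5

The largest autocorrelation is r_5 = 0.63; the remaining lags stay at or below 0.18.
The dominant spike at lag 5 indicates a seasonal period of 5.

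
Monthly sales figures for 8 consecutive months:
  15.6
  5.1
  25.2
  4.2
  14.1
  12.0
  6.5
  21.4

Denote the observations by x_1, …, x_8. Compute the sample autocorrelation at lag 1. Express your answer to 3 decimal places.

Mean x̄ = (15.6 + 5.1 + 25.2 + 4.2 + 14.1 + 12.0 + 6.5 + 21.4)/8 = 13.0125
Deviations from mean: 2.5875, -7.9125, 12.1875, -8.8125, 1.0875, -1.0125, -6.5125, 8.3875
Σ(x_t−x̄)(x_{t+1}−x̄) = (-20.4736) + (-96.4336) + (-107.4023) + (-9.5836) + (-1.1011) + (6.5939) + (-54.6236) = -283.0239
Denominator Σ(x_t−x̄)² = 410.4688
r_1 = -283.0239 / 410.4688 = -0.690

-0.690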